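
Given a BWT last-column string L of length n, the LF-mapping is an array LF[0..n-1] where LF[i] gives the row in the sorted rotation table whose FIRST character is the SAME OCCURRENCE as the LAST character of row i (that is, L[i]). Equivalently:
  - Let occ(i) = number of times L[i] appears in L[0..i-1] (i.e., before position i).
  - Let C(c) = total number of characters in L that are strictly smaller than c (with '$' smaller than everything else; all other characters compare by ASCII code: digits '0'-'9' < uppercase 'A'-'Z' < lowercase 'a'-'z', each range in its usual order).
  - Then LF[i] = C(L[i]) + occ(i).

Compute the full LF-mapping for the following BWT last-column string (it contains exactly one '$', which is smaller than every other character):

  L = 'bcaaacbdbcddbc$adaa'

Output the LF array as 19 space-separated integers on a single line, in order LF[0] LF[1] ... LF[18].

Char counts: '$':1, 'a':6, 'b':4, 'c':4, 'd':4
C (first-col start): C('$')=0, C('a')=1, C('b')=7, C('c')=11, C('d')=15
L[0]='b': occ=0, LF[0]=C('b')+0=7+0=7
L[1]='c': occ=0, LF[1]=C('c')+0=11+0=11
L[2]='a': occ=0, LF[2]=C('a')+0=1+0=1
L[3]='a': occ=1, LF[3]=C('a')+1=1+1=2
L[4]='a': occ=2, LF[4]=C('a')+2=1+2=3
L[5]='c': occ=1, LF[5]=C('c')+1=11+1=12
L[6]='b': occ=1, LF[6]=C('b')+1=7+1=8
L[7]='d': occ=0, LF[7]=C('d')+0=15+0=15
L[8]='b': occ=2, LF[8]=C('b')+2=7+2=9
L[9]='c': occ=2, LF[9]=C('c')+2=11+2=13
L[10]='d': occ=1, LF[10]=C('d')+1=15+1=16
L[11]='d': occ=2, LF[11]=C('d')+2=15+2=17
L[12]='b': occ=3, LF[12]=C('b')+3=7+3=10
L[13]='c': occ=3, LF[13]=C('c')+3=11+3=14
L[14]='$': occ=0, LF[14]=C('$')+0=0+0=0
L[15]='a': occ=3, LF[15]=C('a')+3=1+3=4
L[16]='d': occ=3, LF[16]=C('d')+3=15+3=18
L[17]='a': occ=4, LF[17]=C('a')+4=1+4=5
L[18]='a': occ=5, LF[18]=C('a')+5=1+5=6

Answer: 7 11 1 2 3 12 8 15 9 13 16 17 10 14 0 4 18 5 6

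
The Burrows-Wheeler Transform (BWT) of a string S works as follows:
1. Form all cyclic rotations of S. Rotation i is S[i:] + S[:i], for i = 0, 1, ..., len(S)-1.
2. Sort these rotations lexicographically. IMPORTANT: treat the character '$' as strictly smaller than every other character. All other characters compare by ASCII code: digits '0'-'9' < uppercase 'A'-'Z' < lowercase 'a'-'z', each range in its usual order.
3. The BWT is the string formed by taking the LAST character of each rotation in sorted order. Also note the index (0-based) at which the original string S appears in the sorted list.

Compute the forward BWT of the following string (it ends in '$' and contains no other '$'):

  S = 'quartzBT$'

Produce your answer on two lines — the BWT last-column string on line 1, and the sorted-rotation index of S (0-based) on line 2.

All 9 rotations (rotation i = S[i:]+S[:i]):
  rot[0] = quartzBT$
  rot[1] = uartzBT$q
  rot[2] = artzBT$qu
  rot[3] = rtzBT$qua
  rot[4] = tzBT$quar
  rot[5] = zBT$quart
  rot[6] = BT$quartz
  rot[7] = T$quartzB
  rot[8] = $quartzBT
Sorted (with $ < everything):
  sorted[0] = $quartzBT  (last char: 'T')
  sorted[1] = BT$quartz  (last char: 'z')
  sorted[2] = T$quartzB  (last char: 'B')
  sorted[3] = artzBT$qu  (last char: 'u')
  sorted[4] = quartzBT$  (last char: '$')
  sorted[5] = rtzBT$qua  (last char: 'a')
  sorted[6] = tzBT$quar  (last char: 'r')
  sorted[7] = uartzBT$q  (last char: 'q')
  sorted[8] = zBT$quart  (last char: 't')
Last column: TzBu$arqt
Original string S is at sorted index 4

Answer: TzBu$arqt
4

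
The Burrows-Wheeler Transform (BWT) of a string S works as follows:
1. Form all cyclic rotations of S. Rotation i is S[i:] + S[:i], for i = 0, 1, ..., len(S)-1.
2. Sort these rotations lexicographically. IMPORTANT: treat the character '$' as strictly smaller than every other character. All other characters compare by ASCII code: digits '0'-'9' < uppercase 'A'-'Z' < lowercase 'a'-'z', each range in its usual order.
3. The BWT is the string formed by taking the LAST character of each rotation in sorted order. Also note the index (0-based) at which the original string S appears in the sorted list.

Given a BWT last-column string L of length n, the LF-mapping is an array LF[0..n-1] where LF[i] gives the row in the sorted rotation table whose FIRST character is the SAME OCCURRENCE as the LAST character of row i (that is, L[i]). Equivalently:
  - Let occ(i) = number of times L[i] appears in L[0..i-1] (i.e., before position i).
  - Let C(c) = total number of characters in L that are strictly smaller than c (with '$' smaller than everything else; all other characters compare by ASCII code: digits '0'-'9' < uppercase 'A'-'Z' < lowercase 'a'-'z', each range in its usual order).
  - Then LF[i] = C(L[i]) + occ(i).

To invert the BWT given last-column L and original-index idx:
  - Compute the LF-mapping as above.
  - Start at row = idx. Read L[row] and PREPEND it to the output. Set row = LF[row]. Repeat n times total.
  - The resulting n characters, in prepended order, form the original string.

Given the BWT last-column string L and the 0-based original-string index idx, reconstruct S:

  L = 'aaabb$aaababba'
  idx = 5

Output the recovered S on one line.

LF mapping: 1 2 3 9 10 0 4 5 6 11 7 12 13 8
Walk LF starting at row 5, prepending L[row]:
  step 1: row=5, L[5]='$', prepend. Next row=LF[5]=0
  step 2: row=0, L[0]='a', prepend. Next row=LF[0]=1
  step 3: row=1, L[1]='a', prepend. Next row=LF[1]=2
  step 4: row=2, L[2]='a', prepend. Next row=LF[2]=3
  step 5: row=3, L[3]='b', prepend. Next row=LF[3]=9
  step 6: row=9, L[9]='b', prepend. Next row=LF[9]=11
  step 7: row=11, L[11]='b', prepend. Next row=LF[11]=12
  step 8: row=12, L[12]='b', prepend. Next row=LF[12]=13
  step 9: row=13, L[13]='a', prepend. Next row=LF[13]=8
  step 10: row=8, L[8]='a', prepend. Next row=LF[8]=6
  step 11: row=6, L[6]='a', prepend. Next row=LF[6]=4
  step 12: row=4, L[4]='b', prepend. Next row=LF[4]=10
  step 13: row=10, L[10]='a', prepend. Next row=LF[10]=7
  step 14: row=7, L[7]='a', prepend. Next row=LF[7]=5
Reversed output: aabaaabbbbaaa$

Answer: aabaaabbbbaaa$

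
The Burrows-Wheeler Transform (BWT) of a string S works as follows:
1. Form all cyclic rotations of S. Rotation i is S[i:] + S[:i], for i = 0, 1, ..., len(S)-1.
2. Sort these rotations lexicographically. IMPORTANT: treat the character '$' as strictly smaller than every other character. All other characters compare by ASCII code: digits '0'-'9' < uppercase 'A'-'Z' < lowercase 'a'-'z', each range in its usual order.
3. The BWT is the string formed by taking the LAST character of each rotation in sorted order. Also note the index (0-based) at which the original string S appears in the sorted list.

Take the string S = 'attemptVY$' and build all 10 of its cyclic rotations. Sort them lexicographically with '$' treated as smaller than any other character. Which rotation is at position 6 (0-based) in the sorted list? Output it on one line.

All 10 rotations (rotation i = S[i:]+S[:i]):
  rot[0] = attemptVY$
  rot[1] = ttemptVY$a
  rot[2] = temptVY$at
  rot[3] = emptVY$att
  rot[4] = mptVY$atte
  rot[5] = ptVY$attem
  rot[6] = tVY$attemp
  rot[7] = VY$attempt
  rot[8] = Y$attemptV
  rot[9] = $attemptVY
Sorted (with $ < everything):
  sorted[0] = $attemptVY
  sorted[1] = VY$attempt
  sorted[2] = Y$attemptV
  sorted[3] = attemptVY$
  sorted[4] = emptVY$att
  sorted[5] = mptVY$atte
  sorted[6] = ptVY$attem
  sorted[7] = tVY$attemp
  sorted[8] = temptVY$at
  sorted[9] = ttemptVY$a
sorted[6] = ptVY$attem

Answer: ptVY$attem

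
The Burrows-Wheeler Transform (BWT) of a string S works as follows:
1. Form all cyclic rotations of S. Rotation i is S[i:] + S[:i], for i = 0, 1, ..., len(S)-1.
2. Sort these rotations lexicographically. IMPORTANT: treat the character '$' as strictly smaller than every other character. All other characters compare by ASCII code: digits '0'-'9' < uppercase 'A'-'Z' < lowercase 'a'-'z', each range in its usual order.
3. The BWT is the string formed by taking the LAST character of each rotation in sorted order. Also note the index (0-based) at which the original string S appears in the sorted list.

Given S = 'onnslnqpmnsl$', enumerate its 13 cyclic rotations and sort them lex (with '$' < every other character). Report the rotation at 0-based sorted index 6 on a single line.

All 13 rotations (rotation i = S[i:]+S[:i]):
  rot[0] = onnslnqpmnsl$
  rot[1] = nnslnqpmnsl$o
  rot[2] = nslnqpmnsl$on
  rot[3] = slnqpmnsl$onn
  rot[4] = lnqpmnsl$onns
  rot[5] = nqpmnsl$onnsl
  rot[6] = qpmnsl$onnsln
  rot[7] = pmnsl$onnslnq
  rot[8] = mnsl$onnslnqp
  rot[9] = nsl$onnslnqpm
  rot[10] = sl$onnslnqpmn
  rot[11] = l$onnslnqpmns
  rot[12] = $onnslnqpmnsl
Sorted (with $ < everything):
  sorted[0] = $onnslnqpmnsl
  sorted[1] = l$onnslnqpmns
  sorted[2] = lnqpmnsl$onns
  sorted[3] = mnsl$onnslnqp
  sorted[4] = nnslnqpmnsl$o
  sorted[5] = nqpmnsl$onnsl
  sorted[6] = nsl$onnslnqpm
  sorted[7] = nslnqpmnsl$on
  sorted[8] = onnslnqpmnsl$
  sorted[9] = pmnsl$onnslnq
  sorted[10] = qpmnsl$onnsln
  sorted[11] = sl$onnslnqpmn
  sorted[12] = slnqpmnsl$onn
sorted[6] = nsl$onnslnqpm

Answer: nsl$onnslnqpm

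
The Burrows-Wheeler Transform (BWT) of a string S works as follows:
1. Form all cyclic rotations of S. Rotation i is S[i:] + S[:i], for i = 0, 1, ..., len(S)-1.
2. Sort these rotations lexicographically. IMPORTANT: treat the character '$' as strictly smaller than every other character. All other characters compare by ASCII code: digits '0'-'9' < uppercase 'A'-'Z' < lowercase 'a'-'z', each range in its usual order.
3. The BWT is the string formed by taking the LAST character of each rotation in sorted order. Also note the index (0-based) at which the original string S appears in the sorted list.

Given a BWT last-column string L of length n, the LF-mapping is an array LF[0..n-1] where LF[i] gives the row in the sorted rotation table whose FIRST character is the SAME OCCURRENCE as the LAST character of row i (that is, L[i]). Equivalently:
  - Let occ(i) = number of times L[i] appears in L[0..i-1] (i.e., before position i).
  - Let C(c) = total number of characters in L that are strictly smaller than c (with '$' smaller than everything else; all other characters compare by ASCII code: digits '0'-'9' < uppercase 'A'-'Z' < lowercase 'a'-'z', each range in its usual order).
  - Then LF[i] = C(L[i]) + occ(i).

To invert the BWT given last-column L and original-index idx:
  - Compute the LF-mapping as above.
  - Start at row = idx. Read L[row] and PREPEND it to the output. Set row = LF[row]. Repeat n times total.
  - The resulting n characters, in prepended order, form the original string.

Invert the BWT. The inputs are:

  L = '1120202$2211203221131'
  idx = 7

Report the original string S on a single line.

LF mapping: 4 5 11 1 12 2 13 0 14 15 6 7 16 3 19 17 18 8 9 20 10
Walk LF starting at row 7, prepending L[row]:
  step 1: row=7, L[7]='$', prepend. Next row=LF[7]=0
  step 2: row=0, L[0]='1', prepend. Next row=LF[0]=4
  step 3: row=4, L[4]='2', prepend. Next row=LF[4]=12
  step 4: row=12, L[12]='2', prepend. Next row=LF[12]=16
  step 5: row=16, L[16]='2', prepend. Next row=LF[16]=18
  step 6: row=18, L[18]='1', prepend. Next row=LF[18]=9
  step 7: row=9, L[9]='2', prepend. Next row=LF[9]=15
  step 8: row=15, L[15]='2', prepend. Next row=LF[15]=17
  step 9: row=17, L[17]='1', prepend. Next row=LF[17]=8
  step 10: row=8, L[8]='2', prepend. Next row=LF[8]=14
  step 11: row=14, L[14]='3', prepend. Next row=LF[14]=19
  step 12: row=19, L[19]='3', prepend. Next row=LF[19]=20
  step 13: row=20, L[20]='1', prepend. Next row=LF[20]=10
  step 14: row=10, L[10]='1', prepend. Next row=LF[10]=6
  step 15: row=6, L[6]='2', prepend. Next row=LF[6]=13
  step 16: row=13, L[13]='0', prepend. Next row=LF[13]=3
  step 17: row=3, L[3]='0', prepend. Next row=LF[3]=1
  step 18: row=1, L[1]='1', prepend. Next row=LF[1]=5
  step 19: row=5, L[5]='0', prepend. Next row=LF[5]=2
  step 20: row=2, L[2]='2', prepend. Next row=LF[2]=11
  step 21: row=11, L[11]='1', prepend. Next row=LF[11]=7
Reversed output: 12010021133212212221$

Answer: 12010021133212212221$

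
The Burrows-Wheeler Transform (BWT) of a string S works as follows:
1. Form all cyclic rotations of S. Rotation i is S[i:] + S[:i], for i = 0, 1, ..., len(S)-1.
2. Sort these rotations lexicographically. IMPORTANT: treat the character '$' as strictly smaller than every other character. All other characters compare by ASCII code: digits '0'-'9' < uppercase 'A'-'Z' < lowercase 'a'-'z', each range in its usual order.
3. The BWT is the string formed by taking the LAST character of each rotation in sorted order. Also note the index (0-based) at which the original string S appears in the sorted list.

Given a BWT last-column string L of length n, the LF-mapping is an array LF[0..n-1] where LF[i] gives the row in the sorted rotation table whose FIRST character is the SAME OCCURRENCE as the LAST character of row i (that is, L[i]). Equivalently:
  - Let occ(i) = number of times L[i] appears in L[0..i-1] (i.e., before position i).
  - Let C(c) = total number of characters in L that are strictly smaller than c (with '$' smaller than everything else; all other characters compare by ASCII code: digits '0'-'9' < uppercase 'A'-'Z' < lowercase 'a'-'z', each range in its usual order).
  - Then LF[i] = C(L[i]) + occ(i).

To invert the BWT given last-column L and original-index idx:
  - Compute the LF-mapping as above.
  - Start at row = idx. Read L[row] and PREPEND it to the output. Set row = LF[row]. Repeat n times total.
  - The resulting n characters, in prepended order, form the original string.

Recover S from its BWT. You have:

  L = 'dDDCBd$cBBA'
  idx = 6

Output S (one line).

LF mapping: 9 6 7 5 2 10 0 8 3 4 1
Walk LF starting at row 6, prepending L[row]:
  step 1: row=6, L[6]='$', prepend. Next row=LF[6]=0
  step 2: row=0, L[0]='d', prepend. Next row=LF[0]=9
  step 3: row=9, L[9]='B', prepend. Next row=LF[9]=4
  step 4: row=4, L[4]='B', prepend. Next row=LF[4]=2
  step 5: row=2, L[2]='D', prepend. Next row=LF[2]=7
  step 6: row=7, L[7]='c', prepend. Next row=LF[7]=8
  step 7: row=8, L[8]='B', prepend. Next row=LF[8]=3
  step 8: row=3, L[3]='C', prepend. Next row=LF[3]=5
  step 9: row=5, L[5]='d', prepend. Next row=LF[5]=10
  step 10: row=10, L[10]='A', prepend. Next row=LF[10]=1
  step 11: row=1, L[1]='D', prepend. Next row=LF[1]=6
Reversed output: DAdCBcDBBd$

Answer: DAdCBcDBBd$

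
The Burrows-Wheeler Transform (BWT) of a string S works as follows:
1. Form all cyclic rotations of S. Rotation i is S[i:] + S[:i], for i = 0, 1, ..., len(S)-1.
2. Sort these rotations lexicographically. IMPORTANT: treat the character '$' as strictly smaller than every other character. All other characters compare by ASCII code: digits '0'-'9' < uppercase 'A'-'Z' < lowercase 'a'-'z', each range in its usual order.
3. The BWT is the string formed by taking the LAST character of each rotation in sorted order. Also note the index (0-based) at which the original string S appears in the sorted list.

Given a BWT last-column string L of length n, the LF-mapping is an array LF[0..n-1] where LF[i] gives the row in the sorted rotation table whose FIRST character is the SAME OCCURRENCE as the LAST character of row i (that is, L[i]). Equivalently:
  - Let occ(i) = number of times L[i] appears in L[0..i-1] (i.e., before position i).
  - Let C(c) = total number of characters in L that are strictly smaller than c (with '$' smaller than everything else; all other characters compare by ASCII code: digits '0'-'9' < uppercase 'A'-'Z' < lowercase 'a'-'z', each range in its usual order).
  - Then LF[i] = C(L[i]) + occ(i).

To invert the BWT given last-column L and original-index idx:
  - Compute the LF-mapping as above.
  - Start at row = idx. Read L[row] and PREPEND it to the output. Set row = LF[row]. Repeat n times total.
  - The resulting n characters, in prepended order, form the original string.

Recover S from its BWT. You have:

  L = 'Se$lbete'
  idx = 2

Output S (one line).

Answer: beetleS$

Derivation:
LF mapping: 1 3 0 6 2 4 7 5
Walk LF starting at row 2, prepending L[row]:
  step 1: row=2, L[2]='$', prepend. Next row=LF[2]=0
  step 2: row=0, L[0]='S', prepend. Next row=LF[0]=1
  step 3: row=1, L[1]='e', prepend. Next row=LF[1]=3
  step 4: row=3, L[3]='l', prepend. Next row=LF[3]=6
  step 5: row=6, L[6]='t', prepend. Next row=LF[6]=7
  step 6: row=7, L[7]='e', prepend. Next row=LF[7]=5
  step 7: row=5, L[5]='e', prepend. Next row=LF[5]=4
  step 8: row=4, L[4]='b', prepend. Next row=LF[4]=2
Reversed output: beetleS$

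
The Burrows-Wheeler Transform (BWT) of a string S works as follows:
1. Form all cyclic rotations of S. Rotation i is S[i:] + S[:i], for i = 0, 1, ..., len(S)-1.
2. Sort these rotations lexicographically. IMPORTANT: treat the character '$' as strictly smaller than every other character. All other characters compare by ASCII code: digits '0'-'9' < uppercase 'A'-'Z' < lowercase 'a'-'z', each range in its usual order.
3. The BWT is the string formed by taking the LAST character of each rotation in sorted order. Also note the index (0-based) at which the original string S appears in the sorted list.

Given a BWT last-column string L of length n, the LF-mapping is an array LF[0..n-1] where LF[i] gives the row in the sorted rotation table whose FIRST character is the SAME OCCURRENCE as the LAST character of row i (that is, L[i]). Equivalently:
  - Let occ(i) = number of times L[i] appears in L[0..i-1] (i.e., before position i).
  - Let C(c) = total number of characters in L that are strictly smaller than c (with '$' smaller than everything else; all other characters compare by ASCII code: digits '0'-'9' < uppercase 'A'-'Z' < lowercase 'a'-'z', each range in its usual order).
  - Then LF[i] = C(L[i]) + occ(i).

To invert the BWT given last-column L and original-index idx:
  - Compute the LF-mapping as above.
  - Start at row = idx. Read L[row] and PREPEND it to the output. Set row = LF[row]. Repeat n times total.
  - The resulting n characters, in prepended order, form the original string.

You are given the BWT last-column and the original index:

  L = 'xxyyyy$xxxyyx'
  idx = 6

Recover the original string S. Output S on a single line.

Answer: xyyyxyxyxyxx$

Derivation:
LF mapping: 1 2 7 8 9 10 0 3 4 5 11 12 6
Walk LF starting at row 6, prepending L[row]:
  step 1: row=6, L[6]='$', prepend. Next row=LF[6]=0
  step 2: row=0, L[0]='x', prepend. Next row=LF[0]=1
  step 3: row=1, L[1]='x', prepend. Next row=LF[1]=2
  step 4: row=2, L[2]='y', prepend. Next row=LF[2]=7
  step 5: row=7, L[7]='x', prepend. Next row=LF[7]=3
  step 6: row=3, L[3]='y', prepend. Next row=LF[3]=8
  step 7: row=8, L[8]='x', prepend. Next row=LF[8]=4
  step 8: row=4, L[4]='y', prepend. Next row=LF[4]=9
  step 9: row=9, L[9]='x', prepend. Next row=LF[9]=5
  step 10: row=5, L[5]='y', prepend. Next row=LF[5]=10
  step 11: row=10, L[10]='y', prepend. Next row=LF[10]=11
  step 12: row=11, L[11]='y', prepend. Next row=LF[11]=12
  step 13: row=12, L[12]='x', prepend. Next row=LF[12]=6
Reversed output: xyyyxyxyxyxx$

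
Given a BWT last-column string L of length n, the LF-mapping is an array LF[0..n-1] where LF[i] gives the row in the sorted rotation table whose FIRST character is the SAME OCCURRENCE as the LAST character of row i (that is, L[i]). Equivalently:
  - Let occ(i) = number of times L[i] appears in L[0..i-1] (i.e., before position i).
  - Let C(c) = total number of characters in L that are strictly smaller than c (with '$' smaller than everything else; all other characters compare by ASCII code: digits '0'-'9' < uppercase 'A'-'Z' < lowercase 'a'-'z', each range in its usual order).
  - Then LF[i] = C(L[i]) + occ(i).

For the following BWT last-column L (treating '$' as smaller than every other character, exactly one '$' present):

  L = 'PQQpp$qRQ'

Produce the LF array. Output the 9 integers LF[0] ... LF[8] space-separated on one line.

Char counts: '$':1, 'P':1, 'Q':3, 'R':1, 'p':2, 'q':1
C (first-col start): C('$')=0, C('P')=1, C('Q')=2, C('R')=5, C('p')=6, C('q')=8
L[0]='P': occ=0, LF[0]=C('P')+0=1+0=1
L[1]='Q': occ=0, LF[1]=C('Q')+0=2+0=2
L[2]='Q': occ=1, LF[2]=C('Q')+1=2+1=3
L[3]='p': occ=0, LF[3]=C('p')+0=6+0=6
L[4]='p': occ=1, LF[4]=C('p')+1=6+1=7
L[5]='$': occ=0, LF[5]=C('$')+0=0+0=0
L[6]='q': occ=0, LF[6]=C('q')+0=8+0=8
L[7]='R': occ=0, LF[7]=C('R')+0=5+0=5
L[8]='Q': occ=2, LF[8]=C('Q')+2=2+2=4

Answer: 1 2 3 6 7 0 8 5 4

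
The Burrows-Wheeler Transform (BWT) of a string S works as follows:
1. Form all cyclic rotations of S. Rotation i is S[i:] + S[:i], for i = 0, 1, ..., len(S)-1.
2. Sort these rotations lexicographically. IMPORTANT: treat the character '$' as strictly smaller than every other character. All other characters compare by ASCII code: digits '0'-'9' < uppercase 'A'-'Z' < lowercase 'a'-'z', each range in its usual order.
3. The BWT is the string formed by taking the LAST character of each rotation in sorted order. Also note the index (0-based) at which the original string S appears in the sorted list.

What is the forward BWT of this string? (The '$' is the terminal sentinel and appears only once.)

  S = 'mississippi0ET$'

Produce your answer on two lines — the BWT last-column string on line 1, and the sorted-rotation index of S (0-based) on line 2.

All 15 rotations (rotation i = S[i:]+S[:i]):
  rot[0] = mississippi0ET$
  rot[1] = ississippi0ET$m
  rot[2] = ssissippi0ET$mi
  rot[3] = sissippi0ET$mis
  rot[4] = issippi0ET$miss
  rot[5] = ssippi0ET$missi
  rot[6] = sippi0ET$missis
  rot[7] = ippi0ET$mississ
  rot[8] = ppi0ET$mississi
  rot[9] = pi0ET$mississip
  rot[10] = i0ET$mississipp
  rot[11] = 0ET$mississippi
  rot[12] = ET$mississippi0
  rot[13] = T$mississippi0E
  rot[14] = $mississippi0ET
Sorted (with $ < everything):
  sorted[0] = $mississippi0ET  (last char: 'T')
  sorted[1] = 0ET$mississippi  (last char: 'i')
  sorted[2] = ET$mississippi0  (last char: '0')
  sorted[3] = T$mississippi0E  (last char: 'E')
  sorted[4] = i0ET$mississipp  (last char: 'p')
  sorted[5] = ippi0ET$mississ  (last char: 's')
  sorted[6] = issippi0ET$miss  (last char: 's')
  sorted[7] = ississippi0ET$m  (last char: 'm')
  sorted[8] = mississippi0ET$  (last char: '$')
  sorted[9] = pi0ET$mississip  (last char: 'p')
  sorted[10] = ppi0ET$mississi  (last char: 'i')
  sorted[11] = sippi0ET$missis  (last char: 's')
  sorted[12] = sissippi0ET$mis  (last char: 's')
  sorted[13] = ssippi0ET$missi  (last char: 'i')
  sorted[14] = ssissippi0ET$mi  (last char: 'i')
Last column: Ti0Epssm$pissii
Original string S is at sorted index 8

Answer: Ti0Epssm$pissii
8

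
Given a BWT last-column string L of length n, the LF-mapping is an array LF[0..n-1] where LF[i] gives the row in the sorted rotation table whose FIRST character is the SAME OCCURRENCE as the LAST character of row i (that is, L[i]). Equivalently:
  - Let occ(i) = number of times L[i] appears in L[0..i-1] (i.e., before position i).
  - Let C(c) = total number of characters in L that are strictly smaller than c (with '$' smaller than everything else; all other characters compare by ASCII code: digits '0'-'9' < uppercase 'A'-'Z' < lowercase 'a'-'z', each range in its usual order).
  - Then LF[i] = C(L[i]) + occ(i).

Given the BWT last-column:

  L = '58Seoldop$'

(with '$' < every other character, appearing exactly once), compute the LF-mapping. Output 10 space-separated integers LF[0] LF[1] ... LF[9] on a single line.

Answer: 1 2 3 5 7 6 4 8 9 0

Derivation:
Char counts: '$':1, '5':1, '8':1, 'S':1, 'd':1, 'e':1, 'l':1, 'o':2, 'p':1
C (first-col start): C('$')=0, C('5')=1, C('8')=2, C('S')=3, C('d')=4, C('e')=5, C('l')=6, C('o')=7, C('p')=9
L[0]='5': occ=0, LF[0]=C('5')+0=1+0=1
L[1]='8': occ=0, LF[1]=C('8')+0=2+0=2
L[2]='S': occ=0, LF[2]=C('S')+0=3+0=3
L[3]='e': occ=0, LF[3]=C('e')+0=5+0=5
L[4]='o': occ=0, LF[4]=C('o')+0=7+0=7
L[5]='l': occ=0, LF[5]=C('l')+0=6+0=6
L[6]='d': occ=0, LF[6]=C('d')+0=4+0=4
L[7]='o': occ=1, LF[7]=C('o')+1=7+1=8
L[8]='p': occ=0, LF[8]=C('p')+0=9+0=9
L[9]='$': occ=0, LF[9]=C('$')+0=0+0=0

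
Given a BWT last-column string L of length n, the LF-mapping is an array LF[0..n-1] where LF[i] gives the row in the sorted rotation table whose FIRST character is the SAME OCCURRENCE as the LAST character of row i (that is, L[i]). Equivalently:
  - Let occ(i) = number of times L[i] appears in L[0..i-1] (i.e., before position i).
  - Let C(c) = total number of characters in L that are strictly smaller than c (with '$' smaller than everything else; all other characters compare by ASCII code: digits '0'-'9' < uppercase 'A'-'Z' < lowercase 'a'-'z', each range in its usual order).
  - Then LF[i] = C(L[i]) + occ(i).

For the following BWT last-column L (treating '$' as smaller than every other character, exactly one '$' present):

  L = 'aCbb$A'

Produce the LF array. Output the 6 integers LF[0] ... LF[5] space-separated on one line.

Char counts: '$':1, 'A':1, 'C':1, 'a':1, 'b':2
C (first-col start): C('$')=0, C('A')=1, C('C')=2, C('a')=3, C('b')=4
L[0]='a': occ=0, LF[0]=C('a')+0=3+0=3
L[1]='C': occ=0, LF[1]=C('C')+0=2+0=2
L[2]='b': occ=0, LF[2]=C('b')+0=4+0=4
L[3]='b': occ=1, LF[3]=C('b')+1=4+1=5
L[4]='$': occ=0, LF[4]=C('$')+0=0+0=0
L[5]='A': occ=0, LF[5]=C('A')+0=1+0=1

Answer: 3 2 4 5 0 1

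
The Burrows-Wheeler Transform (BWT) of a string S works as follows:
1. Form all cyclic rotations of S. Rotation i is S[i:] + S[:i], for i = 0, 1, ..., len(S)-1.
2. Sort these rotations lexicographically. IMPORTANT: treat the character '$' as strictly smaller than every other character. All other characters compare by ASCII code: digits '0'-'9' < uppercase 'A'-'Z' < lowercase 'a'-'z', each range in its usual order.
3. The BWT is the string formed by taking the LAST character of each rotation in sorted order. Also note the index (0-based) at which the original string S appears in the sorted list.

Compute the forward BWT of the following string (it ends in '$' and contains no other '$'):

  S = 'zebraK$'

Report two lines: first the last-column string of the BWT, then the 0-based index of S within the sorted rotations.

All 7 rotations (rotation i = S[i:]+S[:i]):
  rot[0] = zebraK$
  rot[1] = ebraK$z
  rot[2] = braK$ze
  rot[3] = raK$zeb
  rot[4] = aK$zebr
  rot[5] = K$zebra
  rot[6] = $zebraK
Sorted (with $ < everything):
  sorted[0] = $zebraK  (last char: 'K')
  sorted[1] = K$zebra  (last char: 'a')
  sorted[2] = aK$zebr  (last char: 'r')
  sorted[3] = braK$ze  (last char: 'e')
  sorted[4] = ebraK$z  (last char: 'z')
  sorted[5] = raK$zeb  (last char: 'b')
  sorted[6] = zebraK$  (last char: '$')
Last column: Karezb$
Original string S is at sorted index 6

Answer: Karezb$
6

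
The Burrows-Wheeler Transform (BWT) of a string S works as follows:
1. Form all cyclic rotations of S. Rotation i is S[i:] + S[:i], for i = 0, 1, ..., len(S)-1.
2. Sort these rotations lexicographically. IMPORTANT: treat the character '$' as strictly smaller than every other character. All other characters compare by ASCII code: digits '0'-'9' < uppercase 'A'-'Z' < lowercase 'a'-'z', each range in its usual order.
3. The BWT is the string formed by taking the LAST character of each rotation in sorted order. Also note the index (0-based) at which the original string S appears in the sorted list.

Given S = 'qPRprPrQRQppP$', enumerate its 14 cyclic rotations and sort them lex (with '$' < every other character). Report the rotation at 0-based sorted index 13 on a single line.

Answer: rQRQppP$qPRprP

Derivation:
All 14 rotations (rotation i = S[i:]+S[:i]):
  rot[0] = qPRprPrQRQppP$
  rot[1] = PRprPrQRQppP$q
  rot[2] = RprPrQRQppP$qP
  rot[3] = prPrQRQppP$qPR
  rot[4] = rPrQRQppP$qPRp
  rot[5] = PrQRQppP$qPRpr
  rot[6] = rQRQppP$qPRprP
  rot[7] = QRQppP$qPRprPr
  rot[8] = RQppP$qPRprPrQ
  rot[9] = QppP$qPRprPrQR
  rot[10] = ppP$qPRprPrQRQ
  rot[11] = pP$qPRprPrQRQp
  rot[12] = P$qPRprPrQRQpp
  rot[13] = $qPRprPrQRQppP
Sorted (with $ < everything):
  sorted[0] = $qPRprPrQRQppP
  sorted[1] = P$qPRprPrQRQpp
  sorted[2] = PRprPrQRQppP$q
  sorted[3] = PrQRQppP$qPRpr
  sorted[4] = QRQppP$qPRprPr
  sorted[5] = QppP$qPRprPrQR
  sorted[6] = RQppP$qPRprPrQ
  sorted[7] = RprPrQRQppP$qP
  sorted[8] = pP$qPRprPrQRQp
  sorted[9] = ppP$qPRprPrQRQ
  sorted[10] = prPrQRQppP$qPR
  sorted[11] = qPRprPrQRQppP$
  sorted[12] = rPrQRQppP$qPRp
  sorted[13] = rQRQppP$qPRprP
sorted[13] = rQRQppP$qPRprP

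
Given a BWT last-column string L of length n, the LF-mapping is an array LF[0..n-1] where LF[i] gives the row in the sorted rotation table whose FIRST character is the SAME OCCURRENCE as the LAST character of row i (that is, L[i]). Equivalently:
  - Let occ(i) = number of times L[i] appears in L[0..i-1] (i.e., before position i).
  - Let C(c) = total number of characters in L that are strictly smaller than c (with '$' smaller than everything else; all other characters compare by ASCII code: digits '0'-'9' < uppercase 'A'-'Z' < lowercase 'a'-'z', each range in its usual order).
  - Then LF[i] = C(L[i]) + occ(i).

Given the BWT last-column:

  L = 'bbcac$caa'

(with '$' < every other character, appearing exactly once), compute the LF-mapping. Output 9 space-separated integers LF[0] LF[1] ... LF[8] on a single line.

Char counts: '$':1, 'a':3, 'b':2, 'c':3
C (first-col start): C('$')=0, C('a')=1, C('b')=4, C('c')=6
L[0]='b': occ=0, LF[0]=C('b')+0=4+0=4
L[1]='b': occ=1, LF[1]=C('b')+1=4+1=5
L[2]='c': occ=0, LF[2]=C('c')+0=6+0=6
L[3]='a': occ=0, LF[3]=C('a')+0=1+0=1
L[4]='c': occ=1, LF[4]=C('c')+1=6+1=7
L[5]='$': occ=0, LF[5]=C('$')+0=0+0=0
L[6]='c': occ=2, LF[6]=C('c')+2=6+2=8
L[7]='a': occ=1, LF[7]=C('a')+1=1+1=2
L[8]='a': occ=2, LF[8]=C('a')+2=1+2=3

Answer: 4 5 6 1 7 0 8 2 3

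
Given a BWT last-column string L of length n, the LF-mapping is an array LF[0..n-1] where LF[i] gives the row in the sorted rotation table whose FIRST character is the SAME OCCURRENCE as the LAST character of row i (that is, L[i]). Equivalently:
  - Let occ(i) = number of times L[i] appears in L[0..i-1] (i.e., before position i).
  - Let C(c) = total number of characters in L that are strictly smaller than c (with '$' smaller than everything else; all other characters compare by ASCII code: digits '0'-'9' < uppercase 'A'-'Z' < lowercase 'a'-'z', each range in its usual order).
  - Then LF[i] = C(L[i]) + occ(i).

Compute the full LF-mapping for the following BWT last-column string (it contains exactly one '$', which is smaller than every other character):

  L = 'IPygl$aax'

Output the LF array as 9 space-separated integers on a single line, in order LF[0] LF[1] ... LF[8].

Char counts: '$':1, 'I':1, 'P':1, 'a':2, 'g':1, 'l':1, 'x':1, 'y':1
C (first-col start): C('$')=0, C('I')=1, C('P')=2, C('a')=3, C('g')=5, C('l')=6, C('x')=7, C('y')=8
L[0]='I': occ=0, LF[0]=C('I')+0=1+0=1
L[1]='P': occ=0, LF[1]=C('P')+0=2+0=2
L[2]='y': occ=0, LF[2]=C('y')+0=8+0=8
L[3]='g': occ=0, LF[3]=C('g')+0=5+0=5
L[4]='l': occ=0, LF[4]=C('l')+0=6+0=6
L[5]='$': occ=0, LF[5]=C('$')+0=0+0=0
L[6]='a': occ=0, LF[6]=C('a')+0=3+0=3
L[7]='a': occ=1, LF[7]=C('a')+1=3+1=4
L[8]='x': occ=0, LF[8]=C('x')+0=7+0=7

Answer: 1 2 8 5 6 0 3 4 7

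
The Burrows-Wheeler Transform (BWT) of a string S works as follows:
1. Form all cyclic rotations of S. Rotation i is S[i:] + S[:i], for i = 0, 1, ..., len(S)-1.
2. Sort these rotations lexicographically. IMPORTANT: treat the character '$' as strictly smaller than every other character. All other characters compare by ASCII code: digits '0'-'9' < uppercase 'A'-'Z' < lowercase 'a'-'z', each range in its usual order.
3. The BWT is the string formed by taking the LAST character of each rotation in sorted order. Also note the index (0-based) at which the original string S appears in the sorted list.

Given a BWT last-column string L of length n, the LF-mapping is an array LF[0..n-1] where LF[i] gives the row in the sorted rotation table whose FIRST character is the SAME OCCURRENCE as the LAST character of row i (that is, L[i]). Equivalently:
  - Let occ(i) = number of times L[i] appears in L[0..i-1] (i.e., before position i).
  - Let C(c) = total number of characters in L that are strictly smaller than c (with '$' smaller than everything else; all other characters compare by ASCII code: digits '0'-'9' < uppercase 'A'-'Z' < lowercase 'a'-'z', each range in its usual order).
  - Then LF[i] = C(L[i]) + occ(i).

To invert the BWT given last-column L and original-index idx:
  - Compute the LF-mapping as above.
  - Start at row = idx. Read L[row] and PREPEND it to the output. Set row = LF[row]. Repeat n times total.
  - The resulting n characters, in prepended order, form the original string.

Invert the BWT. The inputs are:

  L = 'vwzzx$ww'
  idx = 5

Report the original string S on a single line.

LF mapping: 1 2 6 7 5 0 3 4
Walk LF starting at row 5, prepending L[row]:
  step 1: row=5, L[5]='$', prepend. Next row=LF[5]=0
  step 2: row=0, L[0]='v', prepend. Next row=LF[0]=1
  step 3: row=1, L[1]='w', prepend. Next row=LF[1]=2
  step 4: row=2, L[2]='z', prepend. Next row=LF[2]=6
  step 5: row=6, L[6]='w', prepend. Next row=LF[6]=3
  step 6: row=3, L[3]='z', prepend. Next row=LF[3]=7
  step 7: row=7, L[7]='w', prepend. Next row=LF[7]=4
  step 8: row=4, L[4]='x', prepend. Next row=LF[4]=5
Reversed output: xwzwzwv$

Answer: xwzwzwv$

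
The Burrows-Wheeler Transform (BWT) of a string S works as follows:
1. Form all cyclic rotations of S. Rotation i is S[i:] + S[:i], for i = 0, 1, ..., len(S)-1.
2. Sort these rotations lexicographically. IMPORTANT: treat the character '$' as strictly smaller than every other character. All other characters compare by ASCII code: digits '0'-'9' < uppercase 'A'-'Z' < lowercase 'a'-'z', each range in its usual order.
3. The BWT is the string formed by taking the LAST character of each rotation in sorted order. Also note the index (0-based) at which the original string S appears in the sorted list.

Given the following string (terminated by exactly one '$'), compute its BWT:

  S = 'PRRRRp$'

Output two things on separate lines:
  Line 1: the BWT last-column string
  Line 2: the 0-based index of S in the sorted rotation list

Answer: p$PRRRR
1

Derivation:
All 7 rotations (rotation i = S[i:]+S[:i]):
  rot[0] = PRRRRp$
  rot[1] = RRRRp$P
  rot[2] = RRRp$PR
  rot[3] = RRp$PRR
  rot[4] = Rp$PRRR
  rot[5] = p$PRRRR
  rot[6] = $PRRRRp
Sorted (with $ < everything):
  sorted[0] = $PRRRRp  (last char: 'p')
  sorted[1] = PRRRRp$  (last char: '$')
  sorted[2] = RRRRp$P  (last char: 'P')
  sorted[3] = RRRp$PR  (last char: 'R')
  sorted[4] = RRp$PRR  (last char: 'R')
  sorted[5] = Rp$PRRR  (last char: 'R')
  sorted[6] = p$PRRRR  (last char: 'R')
Last column: p$PRRRR
Original string S is at sorted index 1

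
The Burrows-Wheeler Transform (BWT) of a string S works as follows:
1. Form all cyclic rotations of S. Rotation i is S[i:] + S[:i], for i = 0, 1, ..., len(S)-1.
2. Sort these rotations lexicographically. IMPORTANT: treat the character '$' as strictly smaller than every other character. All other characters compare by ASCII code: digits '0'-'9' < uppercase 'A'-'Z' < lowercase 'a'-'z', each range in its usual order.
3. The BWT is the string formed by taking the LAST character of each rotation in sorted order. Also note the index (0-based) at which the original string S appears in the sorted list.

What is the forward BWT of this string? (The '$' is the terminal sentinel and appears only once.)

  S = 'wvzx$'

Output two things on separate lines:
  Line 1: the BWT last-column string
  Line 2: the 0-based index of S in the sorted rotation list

Answer: xw$zv
2

Derivation:
All 5 rotations (rotation i = S[i:]+S[:i]):
  rot[0] = wvzx$
  rot[1] = vzx$w
  rot[2] = zx$wv
  rot[3] = x$wvz
  rot[4] = $wvzx
Sorted (with $ < everything):
  sorted[0] = $wvzx  (last char: 'x')
  sorted[1] = vzx$w  (last char: 'w')
  sorted[2] = wvzx$  (last char: '$')
  sorted[3] = x$wvz  (last char: 'z')
  sorted[4] = zx$wv  (last char: 'v')
Last column: xw$zv
Original string S is at sorted index 2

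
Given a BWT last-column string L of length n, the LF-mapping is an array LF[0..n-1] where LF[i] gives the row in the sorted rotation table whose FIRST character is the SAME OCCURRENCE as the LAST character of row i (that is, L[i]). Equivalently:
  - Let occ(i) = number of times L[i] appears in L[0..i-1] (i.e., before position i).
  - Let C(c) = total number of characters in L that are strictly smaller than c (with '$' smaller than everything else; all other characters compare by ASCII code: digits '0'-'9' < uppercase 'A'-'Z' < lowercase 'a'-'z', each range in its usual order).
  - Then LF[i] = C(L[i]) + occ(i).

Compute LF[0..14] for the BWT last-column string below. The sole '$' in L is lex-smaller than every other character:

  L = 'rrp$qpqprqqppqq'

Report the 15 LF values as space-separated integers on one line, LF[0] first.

Char counts: '$':1, 'p':5, 'q':6, 'r':3
C (first-col start): C('$')=0, C('p')=1, C('q')=6, C('r')=12
L[0]='r': occ=0, LF[0]=C('r')+0=12+0=12
L[1]='r': occ=1, LF[1]=C('r')+1=12+1=13
L[2]='p': occ=0, LF[2]=C('p')+0=1+0=1
L[3]='$': occ=0, LF[3]=C('$')+0=0+0=0
L[4]='q': occ=0, LF[4]=C('q')+0=6+0=6
L[5]='p': occ=1, LF[5]=C('p')+1=1+1=2
L[6]='q': occ=1, LF[6]=C('q')+1=6+1=7
L[7]='p': occ=2, LF[7]=C('p')+2=1+2=3
L[8]='r': occ=2, LF[8]=C('r')+2=12+2=14
L[9]='q': occ=2, LF[9]=C('q')+2=6+2=8
L[10]='q': occ=3, LF[10]=C('q')+3=6+3=9
L[11]='p': occ=3, LF[11]=C('p')+3=1+3=4
L[12]='p': occ=4, LF[12]=C('p')+4=1+4=5
L[13]='q': occ=4, LF[13]=C('q')+4=6+4=10
L[14]='q': occ=5, LF[14]=C('q')+5=6+5=11

Answer: 12 13 1 0 6 2 7 3 14 8 9 4 5 10 11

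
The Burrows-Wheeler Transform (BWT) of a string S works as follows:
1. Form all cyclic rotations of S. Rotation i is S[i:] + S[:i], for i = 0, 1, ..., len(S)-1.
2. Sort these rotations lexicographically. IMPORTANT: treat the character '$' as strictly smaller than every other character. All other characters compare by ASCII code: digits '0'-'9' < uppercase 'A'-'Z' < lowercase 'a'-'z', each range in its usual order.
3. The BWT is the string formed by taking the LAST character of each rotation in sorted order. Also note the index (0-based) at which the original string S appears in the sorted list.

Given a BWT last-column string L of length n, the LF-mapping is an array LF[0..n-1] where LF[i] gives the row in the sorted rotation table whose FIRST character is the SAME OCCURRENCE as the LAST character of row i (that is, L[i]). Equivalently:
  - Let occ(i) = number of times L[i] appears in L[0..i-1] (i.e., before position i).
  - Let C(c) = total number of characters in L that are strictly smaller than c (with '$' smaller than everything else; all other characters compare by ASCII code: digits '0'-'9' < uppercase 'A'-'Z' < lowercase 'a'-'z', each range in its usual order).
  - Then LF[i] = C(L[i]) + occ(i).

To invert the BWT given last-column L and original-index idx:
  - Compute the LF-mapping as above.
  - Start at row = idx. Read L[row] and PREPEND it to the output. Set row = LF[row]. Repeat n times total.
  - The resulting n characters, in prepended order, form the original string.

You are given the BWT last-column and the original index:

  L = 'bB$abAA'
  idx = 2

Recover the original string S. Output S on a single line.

Answer: AbaBAb$

Derivation:
LF mapping: 5 3 0 4 6 1 2
Walk LF starting at row 2, prepending L[row]:
  step 1: row=2, L[2]='$', prepend. Next row=LF[2]=0
  step 2: row=0, L[0]='b', prepend. Next row=LF[0]=5
  step 3: row=5, L[5]='A', prepend. Next row=LF[5]=1
  step 4: row=1, L[1]='B', prepend. Next row=LF[1]=3
  step 5: row=3, L[3]='a', prepend. Next row=LF[3]=4
  step 6: row=4, L[4]='b', prepend. Next row=LF[4]=6
  step 7: row=6, L[6]='A', prepend. Next row=LF[6]=2
Reversed output: AbaBAb$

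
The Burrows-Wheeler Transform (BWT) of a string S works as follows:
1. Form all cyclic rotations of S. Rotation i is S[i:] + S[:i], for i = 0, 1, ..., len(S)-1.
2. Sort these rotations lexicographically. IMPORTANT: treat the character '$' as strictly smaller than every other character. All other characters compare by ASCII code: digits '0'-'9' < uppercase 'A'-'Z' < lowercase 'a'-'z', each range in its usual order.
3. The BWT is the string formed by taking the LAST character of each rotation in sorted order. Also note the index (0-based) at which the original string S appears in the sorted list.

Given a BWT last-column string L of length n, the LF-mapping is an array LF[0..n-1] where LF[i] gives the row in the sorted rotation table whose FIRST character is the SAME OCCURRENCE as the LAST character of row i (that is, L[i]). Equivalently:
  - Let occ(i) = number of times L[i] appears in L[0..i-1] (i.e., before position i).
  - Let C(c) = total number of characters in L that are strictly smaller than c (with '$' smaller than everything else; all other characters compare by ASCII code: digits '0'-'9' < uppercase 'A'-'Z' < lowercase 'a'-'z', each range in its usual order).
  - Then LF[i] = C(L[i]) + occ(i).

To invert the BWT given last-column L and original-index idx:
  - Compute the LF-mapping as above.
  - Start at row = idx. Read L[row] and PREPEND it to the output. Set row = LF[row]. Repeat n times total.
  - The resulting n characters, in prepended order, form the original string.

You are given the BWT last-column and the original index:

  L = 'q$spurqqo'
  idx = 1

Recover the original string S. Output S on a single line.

LF mapping: 3 0 7 2 8 6 4 5 1
Walk LF starting at row 1, prepending L[row]:
  step 1: row=1, L[1]='$', prepend. Next row=LF[1]=0
  step 2: row=0, L[0]='q', prepend. Next row=LF[0]=3
  step 3: row=3, L[3]='p', prepend. Next row=LF[3]=2
  step 4: row=2, L[2]='s', prepend. Next row=LF[2]=7
  step 5: row=7, L[7]='q', prepend. Next row=LF[7]=5
  step 6: row=5, L[5]='r', prepend. Next row=LF[5]=6
  step 7: row=6, L[6]='q', prepend. Next row=LF[6]=4
  step 8: row=4, L[4]='u', prepend. Next row=LF[4]=8
  step 9: row=8, L[8]='o', prepend. Next row=LF[8]=1
Reversed output: ouqrqspq$

Answer: ouqrqspq$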